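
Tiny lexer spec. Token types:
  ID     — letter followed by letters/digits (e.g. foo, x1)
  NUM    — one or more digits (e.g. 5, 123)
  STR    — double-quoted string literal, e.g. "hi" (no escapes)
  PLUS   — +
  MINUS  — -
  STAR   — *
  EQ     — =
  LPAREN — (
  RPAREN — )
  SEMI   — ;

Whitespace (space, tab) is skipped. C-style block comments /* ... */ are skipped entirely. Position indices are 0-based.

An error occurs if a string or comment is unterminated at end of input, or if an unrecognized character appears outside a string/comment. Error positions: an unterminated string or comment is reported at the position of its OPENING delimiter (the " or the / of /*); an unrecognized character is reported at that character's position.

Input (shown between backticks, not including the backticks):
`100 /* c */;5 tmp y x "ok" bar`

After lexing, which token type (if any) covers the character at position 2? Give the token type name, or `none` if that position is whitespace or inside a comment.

pos=0: emit NUM '100' (now at pos=3)
pos=4: enter COMMENT mode (saw '/*')
exit COMMENT mode (now at pos=11)
pos=11: emit SEMI ';'
pos=12: emit NUM '5' (now at pos=13)
pos=14: emit ID 'tmp' (now at pos=17)
pos=18: emit ID 'y' (now at pos=19)
pos=20: emit ID 'x' (now at pos=21)
pos=22: enter STRING mode
pos=22: emit STR "ok" (now at pos=26)
pos=27: emit ID 'bar' (now at pos=30)
DONE. 8 tokens: [NUM, SEMI, NUM, ID, ID, ID, STR, ID]
Position 2: char is '0' -> NUM

Answer: NUM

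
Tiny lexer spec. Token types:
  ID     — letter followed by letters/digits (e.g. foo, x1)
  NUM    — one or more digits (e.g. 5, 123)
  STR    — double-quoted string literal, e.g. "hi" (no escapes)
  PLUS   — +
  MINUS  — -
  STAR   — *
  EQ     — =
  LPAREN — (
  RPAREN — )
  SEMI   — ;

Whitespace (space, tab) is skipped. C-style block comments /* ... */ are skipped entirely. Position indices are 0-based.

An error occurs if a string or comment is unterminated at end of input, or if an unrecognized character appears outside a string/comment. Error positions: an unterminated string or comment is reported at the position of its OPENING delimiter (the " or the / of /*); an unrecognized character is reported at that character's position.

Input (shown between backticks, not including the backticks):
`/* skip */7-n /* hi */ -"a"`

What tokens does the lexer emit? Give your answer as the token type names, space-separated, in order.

pos=0: enter COMMENT mode (saw '/*')
exit COMMENT mode (now at pos=10)
pos=10: emit NUM '7' (now at pos=11)
pos=11: emit MINUS '-'
pos=12: emit ID 'n' (now at pos=13)
pos=14: enter COMMENT mode (saw '/*')
exit COMMENT mode (now at pos=22)
pos=23: emit MINUS '-'
pos=24: enter STRING mode
pos=24: emit STR "a" (now at pos=27)
DONE. 5 tokens: [NUM, MINUS, ID, MINUS, STR]

Answer: NUM MINUS ID MINUS STR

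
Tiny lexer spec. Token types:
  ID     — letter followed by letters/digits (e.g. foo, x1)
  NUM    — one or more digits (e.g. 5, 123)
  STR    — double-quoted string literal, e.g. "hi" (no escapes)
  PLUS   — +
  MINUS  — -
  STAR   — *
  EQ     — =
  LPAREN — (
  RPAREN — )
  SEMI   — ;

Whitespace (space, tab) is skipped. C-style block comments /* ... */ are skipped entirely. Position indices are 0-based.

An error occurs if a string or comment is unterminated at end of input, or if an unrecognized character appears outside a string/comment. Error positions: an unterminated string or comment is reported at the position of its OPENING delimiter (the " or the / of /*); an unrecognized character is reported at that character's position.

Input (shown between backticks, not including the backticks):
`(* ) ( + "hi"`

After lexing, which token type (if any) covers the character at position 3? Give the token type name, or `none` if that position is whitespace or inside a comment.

pos=0: emit LPAREN '('
pos=1: emit STAR '*'
pos=3: emit RPAREN ')'
pos=5: emit LPAREN '('
pos=7: emit PLUS '+'
pos=9: enter STRING mode
pos=9: emit STR "hi" (now at pos=13)
DONE. 6 tokens: [LPAREN, STAR, RPAREN, LPAREN, PLUS, STR]
Position 3: char is ')' -> RPAREN

Answer: RPAREN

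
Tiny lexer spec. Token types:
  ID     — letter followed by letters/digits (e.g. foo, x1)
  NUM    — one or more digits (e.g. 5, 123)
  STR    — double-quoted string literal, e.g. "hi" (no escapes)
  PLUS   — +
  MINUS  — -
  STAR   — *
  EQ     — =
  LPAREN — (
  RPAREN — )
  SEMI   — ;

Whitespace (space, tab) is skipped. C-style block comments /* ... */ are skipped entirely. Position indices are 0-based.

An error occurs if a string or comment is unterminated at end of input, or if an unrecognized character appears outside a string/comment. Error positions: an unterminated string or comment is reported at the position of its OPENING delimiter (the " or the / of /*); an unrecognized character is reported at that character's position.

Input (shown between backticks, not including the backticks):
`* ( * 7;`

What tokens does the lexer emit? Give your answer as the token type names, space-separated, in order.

Answer: STAR LPAREN STAR NUM SEMI

Derivation:
pos=0: emit STAR '*'
pos=2: emit LPAREN '('
pos=4: emit STAR '*'
pos=6: emit NUM '7' (now at pos=7)
pos=7: emit SEMI ';'
DONE. 5 tokens: [STAR, LPAREN, STAR, NUM, SEMI]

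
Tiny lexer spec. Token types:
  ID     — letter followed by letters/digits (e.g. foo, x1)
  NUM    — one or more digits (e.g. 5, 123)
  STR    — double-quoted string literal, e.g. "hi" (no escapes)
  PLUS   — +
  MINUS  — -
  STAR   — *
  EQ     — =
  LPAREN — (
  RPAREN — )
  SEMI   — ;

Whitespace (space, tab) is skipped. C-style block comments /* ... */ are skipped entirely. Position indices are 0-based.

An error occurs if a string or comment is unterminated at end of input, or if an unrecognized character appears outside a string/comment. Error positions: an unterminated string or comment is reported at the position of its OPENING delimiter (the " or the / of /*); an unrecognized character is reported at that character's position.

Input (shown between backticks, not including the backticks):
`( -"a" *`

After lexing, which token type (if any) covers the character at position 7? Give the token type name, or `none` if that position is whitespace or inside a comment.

Answer: STAR

Derivation:
pos=0: emit LPAREN '('
pos=2: emit MINUS '-'
pos=3: enter STRING mode
pos=3: emit STR "a" (now at pos=6)
pos=7: emit STAR '*'
DONE. 4 tokens: [LPAREN, MINUS, STR, STAR]
Position 7: char is '*' -> STAR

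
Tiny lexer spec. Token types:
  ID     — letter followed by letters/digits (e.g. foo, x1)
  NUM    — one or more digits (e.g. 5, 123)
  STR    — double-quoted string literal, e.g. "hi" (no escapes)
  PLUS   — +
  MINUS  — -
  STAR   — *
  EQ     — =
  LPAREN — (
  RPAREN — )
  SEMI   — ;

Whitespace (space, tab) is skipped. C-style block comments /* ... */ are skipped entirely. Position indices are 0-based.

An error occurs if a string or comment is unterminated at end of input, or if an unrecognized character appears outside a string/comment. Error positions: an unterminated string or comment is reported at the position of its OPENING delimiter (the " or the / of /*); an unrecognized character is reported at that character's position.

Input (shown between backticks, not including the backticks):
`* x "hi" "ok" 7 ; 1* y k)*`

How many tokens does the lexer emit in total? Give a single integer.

pos=0: emit STAR '*'
pos=2: emit ID 'x' (now at pos=3)
pos=4: enter STRING mode
pos=4: emit STR "hi" (now at pos=8)
pos=9: enter STRING mode
pos=9: emit STR "ok" (now at pos=13)
pos=14: emit NUM '7' (now at pos=15)
pos=16: emit SEMI ';'
pos=18: emit NUM '1' (now at pos=19)
pos=19: emit STAR '*'
pos=21: emit ID 'y' (now at pos=22)
pos=23: emit ID 'k' (now at pos=24)
pos=24: emit RPAREN ')'
pos=25: emit STAR '*'
DONE. 12 tokens: [STAR, ID, STR, STR, NUM, SEMI, NUM, STAR, ID, ID, RPAREN, STAR]

Answer: 12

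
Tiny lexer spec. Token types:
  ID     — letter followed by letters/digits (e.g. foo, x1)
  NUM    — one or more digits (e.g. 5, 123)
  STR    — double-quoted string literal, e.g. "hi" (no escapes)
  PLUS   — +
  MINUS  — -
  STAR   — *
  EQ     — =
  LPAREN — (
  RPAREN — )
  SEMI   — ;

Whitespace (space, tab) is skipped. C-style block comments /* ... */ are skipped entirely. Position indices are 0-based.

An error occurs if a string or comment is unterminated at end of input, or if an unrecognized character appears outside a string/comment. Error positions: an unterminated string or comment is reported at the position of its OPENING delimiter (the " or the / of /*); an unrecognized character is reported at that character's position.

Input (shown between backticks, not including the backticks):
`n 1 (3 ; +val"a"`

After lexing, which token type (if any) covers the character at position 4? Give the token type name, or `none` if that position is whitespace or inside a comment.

pos=0: emit ID 'n' (now at pos=1)
pos=2: emit NUM '1' (now at pos=3)
pos=4: emit LPAREN '('
pos=5: emit NUM '3' (now at pos=6)
pos=7: emit SEMI ';'
pos=9: emit PLUS '+'
pos=10: emit ID 'val' (now at pos=13)
pos=13: enter STRING mode
pos=13: emit STR "a" (now at pos=16)
DONE. 8 tokens: [ID, NUM, LPAREN, NUM, SEMI, PLUS, ID, STR]
Position 4: char is '(' -> LPAREN

Answer: LPAREN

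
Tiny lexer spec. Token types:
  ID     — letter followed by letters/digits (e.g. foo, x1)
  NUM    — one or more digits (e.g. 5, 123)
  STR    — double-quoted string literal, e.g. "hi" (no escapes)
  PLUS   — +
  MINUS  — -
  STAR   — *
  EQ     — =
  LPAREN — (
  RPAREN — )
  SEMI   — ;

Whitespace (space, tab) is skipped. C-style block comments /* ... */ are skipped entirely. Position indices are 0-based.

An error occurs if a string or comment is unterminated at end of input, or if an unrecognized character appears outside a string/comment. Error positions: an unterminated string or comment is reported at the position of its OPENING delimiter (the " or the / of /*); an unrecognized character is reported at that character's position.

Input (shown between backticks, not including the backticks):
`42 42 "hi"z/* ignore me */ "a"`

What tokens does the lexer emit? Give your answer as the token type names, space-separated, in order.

pos=0: emit NUM '42' (now at pos=2)
pos=3: emit NUM '42' (now at pos=5)
pos=6: enter STRING mode
pos=6: emit STR "hi" (now at pos=10)
pos=10: emit ID 'z' (now at pos=11)
pos=11: enter COMMENT mode (saw '/*')
exit COMMENT mode (now at pos=26)
pos=27: enter STRING mode
pos=27: emit STR "a" (now at pos=30)
DONE. 5 tokens: [NUM, NUM, STR, ID, STR]

Answer: NUM NUM STR ID STR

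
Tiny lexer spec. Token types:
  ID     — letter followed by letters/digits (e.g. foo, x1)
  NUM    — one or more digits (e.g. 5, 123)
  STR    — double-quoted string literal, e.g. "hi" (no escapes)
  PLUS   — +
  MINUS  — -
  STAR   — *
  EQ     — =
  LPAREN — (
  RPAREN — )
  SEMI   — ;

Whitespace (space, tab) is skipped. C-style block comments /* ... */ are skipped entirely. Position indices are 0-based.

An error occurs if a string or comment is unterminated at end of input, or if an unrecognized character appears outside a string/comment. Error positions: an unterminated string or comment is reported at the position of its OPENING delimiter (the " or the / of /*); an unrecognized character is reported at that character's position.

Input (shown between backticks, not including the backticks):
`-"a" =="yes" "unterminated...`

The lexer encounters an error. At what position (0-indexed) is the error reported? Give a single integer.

Answer: 13

Derivation:
pos=0: emit MINUS '-'
pos=1: enter STRING mode
pos=1: emit STR "a" (now at pos=4)
pos=5: emit EQ '='
pos=6: emit EQ '='
pos=7: enter STRING mode
pos=7: emit STR "yes" (now at pos=12)
pos=13: enter STRING mode
pos=13: ERROR — unterminated string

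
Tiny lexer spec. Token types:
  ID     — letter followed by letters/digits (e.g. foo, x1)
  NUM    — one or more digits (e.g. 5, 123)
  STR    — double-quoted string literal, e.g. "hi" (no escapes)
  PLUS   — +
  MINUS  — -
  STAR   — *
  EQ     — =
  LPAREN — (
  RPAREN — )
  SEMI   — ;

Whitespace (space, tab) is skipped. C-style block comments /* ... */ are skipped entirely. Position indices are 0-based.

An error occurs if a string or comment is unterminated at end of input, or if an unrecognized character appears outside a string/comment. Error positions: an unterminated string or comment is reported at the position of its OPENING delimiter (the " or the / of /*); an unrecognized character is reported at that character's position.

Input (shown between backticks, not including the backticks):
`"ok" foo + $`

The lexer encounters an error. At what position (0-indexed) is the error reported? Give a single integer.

pos=0: enter STRING mode
pos=0: emit STR "ok" (now at pos=4)
pos=5: emit ID 'foo' (now at pos=8)
pos=9: emit PLUS '+'
pos=11: ERROR — unrecognized char '$'

Answer: 11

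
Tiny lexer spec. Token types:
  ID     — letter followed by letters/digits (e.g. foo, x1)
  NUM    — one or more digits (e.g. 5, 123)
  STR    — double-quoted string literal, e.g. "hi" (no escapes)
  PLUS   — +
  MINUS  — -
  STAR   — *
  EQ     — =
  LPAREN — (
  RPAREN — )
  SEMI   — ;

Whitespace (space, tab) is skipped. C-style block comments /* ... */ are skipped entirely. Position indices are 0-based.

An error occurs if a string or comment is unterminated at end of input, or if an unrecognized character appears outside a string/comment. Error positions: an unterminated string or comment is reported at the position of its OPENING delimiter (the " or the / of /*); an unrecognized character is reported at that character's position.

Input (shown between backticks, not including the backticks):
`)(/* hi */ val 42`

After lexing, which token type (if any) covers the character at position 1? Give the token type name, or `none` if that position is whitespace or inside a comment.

pos=0: emit RPAREN ')'
pos=1: emit LPAREN '('
pos=2: enter COMMENT mode (saw '/*')
exit COMMENT mode (now at pos=10)
pos=11: emit ID 'val' (now at pos=14)
pos=15: emit NUM '42' (now at pos=17)
DONE. 4 tokens: [RPAREN, LPAREN, ID, NUM]
Position 1: char is '(' -> LPAREN

Answer: LPAREN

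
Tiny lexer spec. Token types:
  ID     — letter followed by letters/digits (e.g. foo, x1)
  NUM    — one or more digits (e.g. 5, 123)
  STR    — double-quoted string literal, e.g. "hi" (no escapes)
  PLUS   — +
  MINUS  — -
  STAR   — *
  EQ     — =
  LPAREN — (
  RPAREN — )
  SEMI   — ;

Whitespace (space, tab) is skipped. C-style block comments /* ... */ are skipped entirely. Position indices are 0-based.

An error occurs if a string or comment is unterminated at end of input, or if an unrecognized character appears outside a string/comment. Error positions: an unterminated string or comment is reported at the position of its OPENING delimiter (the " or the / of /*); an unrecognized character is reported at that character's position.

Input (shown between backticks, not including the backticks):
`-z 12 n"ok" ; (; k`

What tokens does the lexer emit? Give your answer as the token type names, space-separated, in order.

Answer: MINUS ID NUM ID STR SEMI LPAREN SEMI ID

Derivation:
pos=0: emit MINUS '-'
pos=1: emit ID 'z' (now at pos=2)
pos=3: emit NUM '12' (now at pos=5)
pos=6: emit ID 'n' (now at pos=7)
pos=7: enter STRING mode
pos=7: emit STR "ok" (now at pos=11)
pos=12: emit SEMI ';'
pos=14: emit LPAREN '('
pos=15: emit SEMI ';'
pos=17: emit ID 'k' (now at pos=18)
DONE. 9 tokens: [MINUS, ID, NUM, ID, STR, SEMI, LPAREN, SEMI, ID]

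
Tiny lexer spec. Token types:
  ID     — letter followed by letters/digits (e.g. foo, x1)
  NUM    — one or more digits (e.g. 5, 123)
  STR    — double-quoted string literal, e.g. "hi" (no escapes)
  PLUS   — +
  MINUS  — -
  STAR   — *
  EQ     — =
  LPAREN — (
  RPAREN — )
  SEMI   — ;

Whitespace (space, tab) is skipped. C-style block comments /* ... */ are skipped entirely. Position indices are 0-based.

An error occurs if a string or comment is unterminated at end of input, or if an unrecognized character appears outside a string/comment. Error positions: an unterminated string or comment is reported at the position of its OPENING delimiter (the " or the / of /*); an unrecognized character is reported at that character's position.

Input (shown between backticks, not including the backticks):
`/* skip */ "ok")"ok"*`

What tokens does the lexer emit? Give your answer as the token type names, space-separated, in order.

Answer: STR RPAREN STR STAR

Derivation:
pos=0: enter COMMENT mode (saw '/*')
exit COMMENT mode (now at pos=10)
pos=11: enter STRING mode
pos=11: emit STR "ok" (now at pos=15)
pos=15: emit RPAREN ')'
pos=16: enter STRING mode
pos=16: emit STR "ok" (now at pos=20)
pos=20: emit STAR '*'
DONE. 4 tokens: [STR, RPAREN, STR, STAR]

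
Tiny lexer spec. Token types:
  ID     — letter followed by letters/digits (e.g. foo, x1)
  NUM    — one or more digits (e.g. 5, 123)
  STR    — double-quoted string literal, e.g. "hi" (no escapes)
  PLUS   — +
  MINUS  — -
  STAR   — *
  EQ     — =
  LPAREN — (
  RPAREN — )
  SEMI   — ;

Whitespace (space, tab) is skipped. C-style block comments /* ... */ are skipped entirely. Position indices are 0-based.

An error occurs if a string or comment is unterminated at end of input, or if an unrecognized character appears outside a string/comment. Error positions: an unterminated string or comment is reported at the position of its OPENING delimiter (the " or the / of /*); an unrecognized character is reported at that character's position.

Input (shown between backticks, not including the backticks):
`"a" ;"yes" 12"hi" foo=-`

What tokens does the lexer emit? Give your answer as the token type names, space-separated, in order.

Answer: STR SEMI STR NUM STR ID EQ MINUS

Derivation:
pos=0: enter STRING mode
pos=0: emit STR "a" (now at pos=3)
pos=4: emit SEMI ';'
pos=5: enter STRING mode
pos=5: emit STR "yes" (now at pos=10)
pos=11: emit NUM '12' (now at pos=13)
pos=13: enter STRING mode
pos=13: emit STR "hi" (now at pos=17)
pos=18: emit ID 'foo' (now at pos=21)
pos=21: emit EQ '='
pos=22: emit MINUS '-'
DONE. 8 tokens: [STR, SEMI, STR, NUM, STR, ID, EQ, MINUS]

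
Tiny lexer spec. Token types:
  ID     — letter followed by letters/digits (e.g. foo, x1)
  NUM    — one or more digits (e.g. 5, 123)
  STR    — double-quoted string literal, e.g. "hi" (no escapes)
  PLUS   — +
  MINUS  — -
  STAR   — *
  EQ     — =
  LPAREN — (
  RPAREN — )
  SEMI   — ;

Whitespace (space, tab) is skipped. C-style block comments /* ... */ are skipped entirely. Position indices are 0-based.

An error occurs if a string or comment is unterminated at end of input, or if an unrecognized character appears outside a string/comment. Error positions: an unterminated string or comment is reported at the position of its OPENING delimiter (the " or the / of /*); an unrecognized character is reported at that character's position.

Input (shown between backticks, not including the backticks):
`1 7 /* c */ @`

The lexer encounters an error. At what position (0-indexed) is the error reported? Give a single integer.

Answer: 12

Derivation:
pos=0: emit NUM '1' (now at pos=1)
pos=2: emit NUM '7' (now at pos=3)
pos=4: enter COMMENT mode (saw '/*')
exit COMMENT mode (now at pos=11)
pos=12: ERROR — unrecognized char '@'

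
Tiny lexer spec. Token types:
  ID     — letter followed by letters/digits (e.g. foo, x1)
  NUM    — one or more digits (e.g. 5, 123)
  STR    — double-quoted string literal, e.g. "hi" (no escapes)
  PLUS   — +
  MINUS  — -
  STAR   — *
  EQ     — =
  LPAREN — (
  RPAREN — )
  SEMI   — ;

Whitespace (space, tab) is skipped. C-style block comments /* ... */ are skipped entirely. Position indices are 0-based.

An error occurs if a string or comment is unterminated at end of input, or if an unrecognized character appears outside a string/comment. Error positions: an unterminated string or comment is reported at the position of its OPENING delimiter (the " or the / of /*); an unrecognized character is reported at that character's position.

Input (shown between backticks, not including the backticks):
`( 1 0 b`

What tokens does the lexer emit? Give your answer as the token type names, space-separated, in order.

pos=0: emit LPAREN '('
pos=2: emit NUM '1' (now at pos=3)
pos=4: emit NUM '0' (now at pos=5)
pos=6: emit ID 'b' (now at pos=7)
DONE. 4 tokens: [LPAREN, NUM, NUM, ID]

Answer: LPAREN NUM NUM ID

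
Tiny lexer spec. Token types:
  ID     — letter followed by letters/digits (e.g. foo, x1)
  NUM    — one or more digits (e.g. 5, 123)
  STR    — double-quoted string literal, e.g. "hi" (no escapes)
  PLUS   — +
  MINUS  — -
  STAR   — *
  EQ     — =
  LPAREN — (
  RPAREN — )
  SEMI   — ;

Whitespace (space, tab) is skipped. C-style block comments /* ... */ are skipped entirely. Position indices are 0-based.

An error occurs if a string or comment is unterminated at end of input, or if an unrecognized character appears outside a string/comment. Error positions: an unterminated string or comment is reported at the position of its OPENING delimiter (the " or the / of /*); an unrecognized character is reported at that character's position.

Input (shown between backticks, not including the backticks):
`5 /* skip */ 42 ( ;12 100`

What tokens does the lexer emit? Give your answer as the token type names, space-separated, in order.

Answer: NUM NUM LPAREN SEMI NUM NUM

Derivation:
pos=0: emit NUM '5' (now at pos=1)
pos=2: enter COMMENT mode (saw '/*')
exit COMMENT mode (now at pos=12)
pos=13: emit NUM '42' (now at pos=15)
pos=16: emit LPAREN '('
pos=18: emit SEMI ';'
pos=19: emit NUM '12' (now at pos=21)
pos=22: emit NUM '100' (now at pos=25)
DONE. 6 tokens: [NUM, NUM, LPAREN, SEMI, NUM, NUM]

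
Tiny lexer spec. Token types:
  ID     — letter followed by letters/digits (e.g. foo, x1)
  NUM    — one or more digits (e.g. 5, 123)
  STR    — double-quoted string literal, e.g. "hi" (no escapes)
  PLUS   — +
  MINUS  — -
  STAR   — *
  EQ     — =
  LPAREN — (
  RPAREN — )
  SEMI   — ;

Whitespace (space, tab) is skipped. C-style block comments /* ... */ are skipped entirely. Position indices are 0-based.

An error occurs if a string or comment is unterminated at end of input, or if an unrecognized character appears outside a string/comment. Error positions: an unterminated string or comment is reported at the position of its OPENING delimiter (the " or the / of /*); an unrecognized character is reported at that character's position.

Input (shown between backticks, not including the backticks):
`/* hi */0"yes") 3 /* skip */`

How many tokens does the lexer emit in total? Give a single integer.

pos=0: enter COMMENT mode (saw '/*')
exit COMMENT mode (now at pos=8)
pos=8: emit NUM '0' (now at pos=9)
pos=9: enter STRING mode
pos=9: emit STR "yes" (now at pos=14)
pos=14: emit RPAREN ')'
pos=16: emit NUM '3' (now at pos=17)
pos=18: enter COMMENT mode (saw '/*')
exit COMMENT mode (now at pos=28)
DONE. 4 tokens: [NUM, STR, RPAREN, NUM]

Answer: 4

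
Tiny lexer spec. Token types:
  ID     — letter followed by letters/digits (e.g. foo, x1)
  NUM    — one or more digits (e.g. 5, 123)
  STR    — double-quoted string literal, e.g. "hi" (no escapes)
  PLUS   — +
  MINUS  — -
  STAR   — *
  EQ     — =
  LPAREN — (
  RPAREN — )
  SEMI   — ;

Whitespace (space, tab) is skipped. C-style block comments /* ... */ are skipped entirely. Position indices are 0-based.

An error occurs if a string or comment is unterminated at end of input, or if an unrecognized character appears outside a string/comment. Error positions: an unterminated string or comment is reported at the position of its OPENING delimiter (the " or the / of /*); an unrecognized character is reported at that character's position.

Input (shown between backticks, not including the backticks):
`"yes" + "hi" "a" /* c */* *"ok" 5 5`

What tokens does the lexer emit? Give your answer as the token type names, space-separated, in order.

Answer: STR PLUS STR STR STAR STAR STR NUM NUM

Derivation:
pos=0: enter STRING mode
pos=0: emit STR "yes" (now at pos=5)
pos=6: emit PLUS '+'
pos=8: enter STRING mode
pos=8: emit STR "hi" (now at pos=12)
pos=13: enter STRING mode
pos=13: emit STR "a" (now at pos=16)
pos=17: enter COMMENT mode (saw '/*')
exit COMMENT mode (now at pos=24)
pos=24: emit STAR '*'
pos=26: emit STAR '*'
pos=27: enter STRING mode
pos=27: emit STR "ok" (now at pos=31)
pos=32: emit NUM '5' (now at pos=33)
pos=34: emit NUM '5' (now at pos=35)
DONE. 9 tokens: [STR, PLUS, STR, STR, STAR, STAR, STR, NUM, NUM]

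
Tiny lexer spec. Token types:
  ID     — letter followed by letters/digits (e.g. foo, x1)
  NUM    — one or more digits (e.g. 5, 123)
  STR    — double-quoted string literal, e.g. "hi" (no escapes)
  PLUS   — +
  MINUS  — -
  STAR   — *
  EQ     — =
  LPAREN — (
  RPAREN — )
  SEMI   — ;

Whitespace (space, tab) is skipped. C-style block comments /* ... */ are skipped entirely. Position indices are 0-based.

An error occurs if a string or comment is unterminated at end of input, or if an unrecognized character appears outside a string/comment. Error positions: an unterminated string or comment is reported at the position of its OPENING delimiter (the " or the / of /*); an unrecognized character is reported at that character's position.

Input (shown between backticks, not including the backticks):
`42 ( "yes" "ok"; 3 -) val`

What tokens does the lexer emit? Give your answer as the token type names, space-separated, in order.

Answer: NUM LPAREN STR STR SEMI NUM MINUS RPAREN ID

Derivation:
pos=0: emit NUM '42' (now at pos=2)
pos=3: emit LPAREN '('
pos=5: enter STRING mode
pos=5: emit STR "yes" (now at pos=10)
pos=11: enter STRING mode
pos=11: emit STR "ok" (now at pos=15)
pos=15: emit SEMI ';'
pos=17: emit NUM '3' (now at pos=18)
pos=19: emit MINUS '-'
pos=20: emit RPAREN ')'
pos=22: emit ID 'val' (now at pos=25)
DONE. 9 tokens: [NUM, LPAREN, STR, STR, SEMI, NUM, MINUS, RPAREN, ID]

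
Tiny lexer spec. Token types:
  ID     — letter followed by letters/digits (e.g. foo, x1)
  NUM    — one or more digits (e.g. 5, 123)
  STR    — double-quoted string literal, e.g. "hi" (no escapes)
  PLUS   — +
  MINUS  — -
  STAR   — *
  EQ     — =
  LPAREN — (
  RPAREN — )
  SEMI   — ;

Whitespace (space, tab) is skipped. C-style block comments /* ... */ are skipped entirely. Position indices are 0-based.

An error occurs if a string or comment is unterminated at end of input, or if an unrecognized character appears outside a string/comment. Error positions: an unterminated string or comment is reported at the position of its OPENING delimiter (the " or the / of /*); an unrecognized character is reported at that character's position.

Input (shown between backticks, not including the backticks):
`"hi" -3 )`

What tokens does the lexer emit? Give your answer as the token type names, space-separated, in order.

pos=0: enter STRING mode
pos=0: emit STR "hi" (now at pos=4)
pos=5: emit MINUS '-'
pos=6: emit NUM '3' (now at pos=7)
pos=8: emit RPAREN ')'
DONE. 4 tokens: [STR, MINUS, NUM, RPAREN]

Answer: STR MINUS NUM RPAREN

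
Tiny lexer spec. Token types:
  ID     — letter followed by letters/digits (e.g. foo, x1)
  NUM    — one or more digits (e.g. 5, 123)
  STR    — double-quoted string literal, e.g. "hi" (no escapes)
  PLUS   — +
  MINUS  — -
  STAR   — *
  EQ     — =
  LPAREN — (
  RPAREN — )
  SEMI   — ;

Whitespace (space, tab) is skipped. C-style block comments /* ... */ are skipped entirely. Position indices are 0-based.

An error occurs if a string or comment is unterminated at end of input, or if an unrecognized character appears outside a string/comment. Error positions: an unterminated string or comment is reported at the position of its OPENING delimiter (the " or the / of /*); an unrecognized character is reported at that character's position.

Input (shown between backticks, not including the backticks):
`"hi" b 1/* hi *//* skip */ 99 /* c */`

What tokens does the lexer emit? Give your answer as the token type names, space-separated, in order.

pos=0: enter STRING mode
pos=0: emit STR "hi" (now at pos=4)
pos=5: emit ID 'b' (now at pos=6)
pos=7: emit NUM '1' (now at pos=8)
pos=8: enter COMMENT mode (saw '/*')
exit COMMENT mode (now at pos=16)
pos=16: enter COMMENT mode (saw '/*')
exit COMMENT mode (now at pos=26)
pos=27: emit NUM '99' (now at pos=29)
pos=30: enter COMMENT mode (saw '/*')
exit COMMENT mode (now at pos=37)
DONE. 4 tokens: [STR, ID, NUM, NUM]

Answer: STR ID NUM NUM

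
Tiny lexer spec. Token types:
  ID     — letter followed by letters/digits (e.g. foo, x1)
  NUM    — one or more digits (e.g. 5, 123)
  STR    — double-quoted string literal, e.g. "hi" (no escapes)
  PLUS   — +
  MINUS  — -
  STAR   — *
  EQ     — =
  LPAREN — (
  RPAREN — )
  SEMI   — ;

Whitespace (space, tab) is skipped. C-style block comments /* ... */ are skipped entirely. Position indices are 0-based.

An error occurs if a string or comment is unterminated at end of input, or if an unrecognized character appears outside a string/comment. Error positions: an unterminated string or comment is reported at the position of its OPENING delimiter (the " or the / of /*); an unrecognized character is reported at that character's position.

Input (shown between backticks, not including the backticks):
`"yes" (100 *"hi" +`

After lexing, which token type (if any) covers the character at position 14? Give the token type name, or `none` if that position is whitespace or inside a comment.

pos=0: enter STRING mode
pos=0: emit STR "yes" (now at pos=5)
pos=6: emit LPAREN '('
pos=7: emit NUM '100' (now at pos=10)
pos=11: emit STAR '*'
pos=12: enter STRING mode
pos=12: emit STR "hi" (now at pos=16)
pos=17: emit PLUS '+'
DONE. 6 tokens: [STR, LPAREN, NUM, STAR, STR, PLUS]
Position 14: char is 'i' -> STR

Answer: STR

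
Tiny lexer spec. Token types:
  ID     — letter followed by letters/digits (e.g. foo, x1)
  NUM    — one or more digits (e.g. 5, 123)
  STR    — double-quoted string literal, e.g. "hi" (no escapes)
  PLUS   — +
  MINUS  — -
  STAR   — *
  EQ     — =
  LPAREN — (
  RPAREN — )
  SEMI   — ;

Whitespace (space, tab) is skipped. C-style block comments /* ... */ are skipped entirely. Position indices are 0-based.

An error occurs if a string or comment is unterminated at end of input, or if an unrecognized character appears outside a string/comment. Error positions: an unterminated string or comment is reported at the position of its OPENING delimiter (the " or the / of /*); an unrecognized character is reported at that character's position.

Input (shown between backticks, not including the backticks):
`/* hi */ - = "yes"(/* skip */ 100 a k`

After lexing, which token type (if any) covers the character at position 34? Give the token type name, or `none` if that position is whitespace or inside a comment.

pos=0: enter COMMENT mode (saw '/*')
exit COMMENT mode (now at pos=8)
pos=9: emit MINUS '-'
pos=11: emit EQ '='
pos=13: enter STRING mode
pos=13: emit STR "yes" (now at pos=18)
pos=18: emit LPAREN '('
pos=19: enter COMMENT mode (saw '/*')
exit COMMENT mode (now at pos=29)
pos=30: emit NUM '100' (now at pos=33)
pos=34: emit ID 'a' (now at pos=35)
pos=36: emit ID 'k' (now at pos=37)
DONE. 7 tokens: [MINUS, EQ, STR, LPAREN, NUM, ID, ID]
Position 34: char is 'a' -> ID

Answer: ID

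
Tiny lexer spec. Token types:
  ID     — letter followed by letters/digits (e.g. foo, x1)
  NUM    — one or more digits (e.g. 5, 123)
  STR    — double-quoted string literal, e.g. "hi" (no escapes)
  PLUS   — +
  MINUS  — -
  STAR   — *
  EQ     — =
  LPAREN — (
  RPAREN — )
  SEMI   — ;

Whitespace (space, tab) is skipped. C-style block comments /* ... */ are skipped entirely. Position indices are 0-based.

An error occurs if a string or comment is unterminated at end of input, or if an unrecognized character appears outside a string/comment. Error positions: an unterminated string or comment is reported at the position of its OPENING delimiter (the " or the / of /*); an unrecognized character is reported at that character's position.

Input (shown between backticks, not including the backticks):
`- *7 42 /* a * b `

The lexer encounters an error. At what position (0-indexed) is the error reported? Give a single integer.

Answer: 8

Derivation:
pos=0: emit MINUS '-'
pos=2: emit STAR '*'
pos=3: emit NUM '7' (now at pos=4)
pos=5: emit NUM '42' (now at pos=7)
pos=8: enter COMMENT mode (saw '/*')
pos=8: ERROR — unterminated comment (reached EOF)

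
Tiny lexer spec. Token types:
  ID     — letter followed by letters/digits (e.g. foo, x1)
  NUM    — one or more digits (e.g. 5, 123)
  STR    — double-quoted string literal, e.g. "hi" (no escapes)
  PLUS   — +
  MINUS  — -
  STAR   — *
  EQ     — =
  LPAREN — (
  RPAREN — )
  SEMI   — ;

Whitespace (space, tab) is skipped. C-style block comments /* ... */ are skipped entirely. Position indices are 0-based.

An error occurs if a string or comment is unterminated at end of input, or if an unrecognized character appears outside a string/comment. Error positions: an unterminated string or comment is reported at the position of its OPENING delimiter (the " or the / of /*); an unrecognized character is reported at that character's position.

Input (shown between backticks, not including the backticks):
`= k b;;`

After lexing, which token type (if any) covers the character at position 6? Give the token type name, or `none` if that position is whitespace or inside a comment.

Answer: SEMI

Derivation:
pos=0: emit EQ '='
pos=2: emit ID 'k' (now at pos=3)
pos=4: emit ID 'b' (now at pos=5)
pos=5: emit SEMI ';'
pos=6: emit SEMI ';'
DONE. 5 tokens: [EQ, ID, ID, SEMI, SEMI]
Position 6: char is ';' -> SEMI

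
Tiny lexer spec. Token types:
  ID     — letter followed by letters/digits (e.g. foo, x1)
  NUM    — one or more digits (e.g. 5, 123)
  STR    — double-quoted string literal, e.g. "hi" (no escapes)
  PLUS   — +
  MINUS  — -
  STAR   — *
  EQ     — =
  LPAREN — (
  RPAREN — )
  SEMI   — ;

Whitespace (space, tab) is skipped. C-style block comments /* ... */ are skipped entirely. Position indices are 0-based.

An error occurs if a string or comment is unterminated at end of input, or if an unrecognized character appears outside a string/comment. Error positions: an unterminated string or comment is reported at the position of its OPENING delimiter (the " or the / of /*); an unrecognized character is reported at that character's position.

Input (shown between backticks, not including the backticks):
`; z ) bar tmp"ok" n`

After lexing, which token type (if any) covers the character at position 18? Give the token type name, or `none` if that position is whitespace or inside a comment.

pos=0: emit SEMI ';'
pos=2: emit ID 'z' (now at pos=3)
pos=4: emit RPAREN ')'
pos=6: emit ID 'bar' (now at pos=9)
pos=10: emit ID 'tmp' (now at pos=13)
pos=13: enter STRING mode
pos=13: emit STR "ok" (now at pos=17)
pos=18: emit ID 'n' (now at pos=19)
DONE. 7 tokens: [SEMI, ID, RPAREN, ID, ID, STR, ID]
Position 18: char is 'n' -> ID

Answer: ID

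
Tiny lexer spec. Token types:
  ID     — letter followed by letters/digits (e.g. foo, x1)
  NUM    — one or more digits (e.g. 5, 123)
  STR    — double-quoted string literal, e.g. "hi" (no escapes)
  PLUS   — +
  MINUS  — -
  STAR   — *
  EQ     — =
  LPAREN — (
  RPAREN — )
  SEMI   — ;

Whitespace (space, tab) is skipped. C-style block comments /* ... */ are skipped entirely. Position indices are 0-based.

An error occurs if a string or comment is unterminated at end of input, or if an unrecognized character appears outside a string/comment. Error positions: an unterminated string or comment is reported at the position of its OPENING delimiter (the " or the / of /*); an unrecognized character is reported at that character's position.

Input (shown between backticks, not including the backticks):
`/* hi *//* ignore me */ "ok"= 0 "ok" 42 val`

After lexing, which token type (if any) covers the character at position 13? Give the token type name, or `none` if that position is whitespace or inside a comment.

pos=0: enter COMMENT mode (saw '/*')
exit COMMENT mode (now at pos=8)
pos=8: enter COMMENT mode (saw '/*')
exit COMMENT mode (now at pos=23)
pos=24: enter STRING mode
pos=24: emit STR "ok" (now at pos=28)
pos=28: emit EQ '='
pos=30: emit NUM '0' (now at pos=31)
pos=32: enter STRING mode
pos=32: emit STR "ok" (now at pos=36)
pos=37: emit NUM '42' (now at pos=39)
pos=40: emit ID 'val' (now at pos=43)
DONE. 6 tokens: [STR, EQ, NUM, STR, NUM, ID]
Position 13: char is 'n' -> none

Answer: none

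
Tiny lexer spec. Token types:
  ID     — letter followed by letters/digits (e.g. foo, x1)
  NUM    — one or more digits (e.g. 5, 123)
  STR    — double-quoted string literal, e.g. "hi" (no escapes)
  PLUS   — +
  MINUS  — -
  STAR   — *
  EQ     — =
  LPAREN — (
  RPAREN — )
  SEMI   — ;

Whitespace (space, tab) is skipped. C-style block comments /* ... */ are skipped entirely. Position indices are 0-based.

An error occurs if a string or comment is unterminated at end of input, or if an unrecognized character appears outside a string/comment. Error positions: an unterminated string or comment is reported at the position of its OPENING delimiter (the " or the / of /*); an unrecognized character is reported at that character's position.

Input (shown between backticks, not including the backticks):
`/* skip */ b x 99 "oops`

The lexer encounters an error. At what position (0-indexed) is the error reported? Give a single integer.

Answer: 18

Derivation:
pos=0: enter COMMENT mode (saw '/*')
exit COMMENT mode (now at pos=10)
pos=11: emit ID 'b' (now at pos=12)
pos=13: emit ID 'x' (now at pos=14)
pos=15: emit NUM '99' (now at pos=17)
pos=18: enter STRING mode
pos=18: ERROR — unterminated string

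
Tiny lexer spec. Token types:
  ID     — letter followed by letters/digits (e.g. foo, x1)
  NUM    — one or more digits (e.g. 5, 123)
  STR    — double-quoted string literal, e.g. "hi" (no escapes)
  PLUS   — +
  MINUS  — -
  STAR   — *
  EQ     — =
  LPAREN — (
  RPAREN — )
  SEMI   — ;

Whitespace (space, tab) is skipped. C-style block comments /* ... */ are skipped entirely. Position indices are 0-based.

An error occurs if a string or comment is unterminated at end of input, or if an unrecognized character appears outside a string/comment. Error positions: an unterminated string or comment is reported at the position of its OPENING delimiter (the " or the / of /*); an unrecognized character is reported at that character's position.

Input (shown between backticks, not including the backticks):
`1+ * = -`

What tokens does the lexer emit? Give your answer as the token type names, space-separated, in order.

Answer: NUM PLUS STAR EQ MINUS

Derivation:
pos=0: emit NUM '1' (now at pos=1)
pos=1: emit PLUS '+'
pos=3: emit STAR '*'
pos=5: emit EQ '='
pos=7: emit MINUS '-'
DONE. 5 tokens: [NUM, PLUS, STAR, EQ, MINUS]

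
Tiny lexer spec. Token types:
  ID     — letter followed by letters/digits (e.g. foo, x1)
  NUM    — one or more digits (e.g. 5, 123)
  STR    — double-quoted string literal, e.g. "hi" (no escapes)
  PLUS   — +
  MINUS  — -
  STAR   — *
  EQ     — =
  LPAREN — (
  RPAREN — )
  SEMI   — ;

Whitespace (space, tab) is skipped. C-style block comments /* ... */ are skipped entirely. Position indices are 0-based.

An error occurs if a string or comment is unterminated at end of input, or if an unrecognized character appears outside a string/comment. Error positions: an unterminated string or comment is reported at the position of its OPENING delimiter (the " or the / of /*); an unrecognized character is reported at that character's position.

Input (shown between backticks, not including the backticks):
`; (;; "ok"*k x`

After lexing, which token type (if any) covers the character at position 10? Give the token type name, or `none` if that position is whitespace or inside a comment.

pos=0: emit SEMI ';'
pos=2: emit LPAREN '('
pos=3: emit SEMI ';'
pos=4: emit SEMI ';'
pos=6: enter STRING mode
pos=6: emit STR "ok" (now at pos=10)
pos=10: emit STAR '*'
pos=11: emit ID 'k' (now at pos=12)
pos=13: emit ID 'x' (now at pos=14)
DONE. 8 tokens: [SEMI, LPAREN, SEMI, SEMI, STR, STAR, ID, ID]
Position 10: char is '*' -> STAR

Answer: STAR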